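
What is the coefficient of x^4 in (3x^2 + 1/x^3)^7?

5103

General term: C(7,j)·(3x^2)^j·(1/x^3)^(7-j), with x-exponent 2j − 3(7−j) = 5j − 21.
Set 5j − 21 = 4: j = 5.
C(7,5) = 21; 3^5 = 243; 1^2 = 1.
Coefficient = 21 · 243 · 1 = 5103.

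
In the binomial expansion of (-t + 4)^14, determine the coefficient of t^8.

12300288

The general term is C(14,j)·(-t)^j·(4)^(14-j); the t^8 term has j = 8.
C(14,8) = 3003.
Coefficient = C(14,8) · 4^6 = 3003 · 4096 = 12300288.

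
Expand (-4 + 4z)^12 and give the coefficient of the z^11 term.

-201326592

The general term is C(12,j)·(-4)^j·(4z)^(12-j); the z^11 term has j = 1.
C(12,1) = 12.
Coefficient = C(12,1) · (-4)^1 · 4^11 = 12 · (-4) · 4194304 = -201326592.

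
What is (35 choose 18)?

C(35,18) = C(35,17) by symmetry.
C(35,17) = (35·34·33·32·31·30·29·28·27·26·25·24·23·22·21·20·19) / 17! = 1613955767240110694400000 / 355687428096000 = 4537567650.

4537567650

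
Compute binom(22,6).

74613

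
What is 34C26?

18156204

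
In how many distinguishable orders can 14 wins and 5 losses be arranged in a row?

11628

Choose positions for the wins: C(19,14) = 11628.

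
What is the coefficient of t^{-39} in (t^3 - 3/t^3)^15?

71744535

General term: C(15,j)·(t^3)^j·(-3/t^3)^(15-j), with t-exponent 3j − 3(15−j) = 6j − 45.
Set 6j − 45 = -39: j = 1.
C(15,1) = 15; 1^1 = 1; (-3)^14 = 4782969.
Coefficient = 15 · 1 · 4782969 = 71744535.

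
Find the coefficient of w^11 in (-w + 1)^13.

The general term is C(13,j)·(-w)^j·(1)^(13-j); the w^11 term has j = 11.
C(13,11) = 78.
Coefficient = C(13,11) · (-1)^11 = 78 · (-1) = -78.

-78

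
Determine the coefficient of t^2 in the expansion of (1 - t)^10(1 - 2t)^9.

369

Coefficient of t^2 = Σ_{j} C(10,j)·(-1)^j·C(9,2-j)·(-2)^(2-j) for j from 0 to 2.
= 144 + 180 + 45 = 369.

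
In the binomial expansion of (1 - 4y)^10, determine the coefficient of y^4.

The general term is C(10,j)·(1)^j·(-4y)^(10-j); the y^4 term has j = 6.
C(10,6) = 210.
Coefficient = C(10,6) · (-4)^4 = 210 · 256 = 53760.

53760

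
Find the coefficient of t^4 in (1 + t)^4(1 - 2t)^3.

Coefficient of t^4 = Σ_{j} C(4,j)·1^j·C(3,4-j)·(-2)^(4-j) for j from 1 to 4.
= (-32) + 72 + (-24) + 1 = 17.

17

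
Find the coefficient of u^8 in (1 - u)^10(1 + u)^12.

Coefficient of u^8 = Σ_{j} C(10,j)·(-1)^j·C(12,8-j)·1^(8-j) for j from 0 to 8.
= 495 + (-7920) + 41580 + (-95040) + 103950 + (-55440) + 13860 + (-1440) + 45 = 90.

90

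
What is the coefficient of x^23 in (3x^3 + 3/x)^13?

1139940945

General term: C(13,j)·(3x^3)^j·(3/x)^(13-j), with x-exponent 3j − 1(13−j) = 4j − 13.
Set 4j − 13 = 23: j = 9.
C(13,9) = 715; 3^9 = 19683; 3^4 = 81.
Coefficient = 715 · 19683 · 81 = 1139940945.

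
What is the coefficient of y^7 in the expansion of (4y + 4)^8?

The general term is C(8,j)·(4y)^j·(4)^(8-j); the y^7 term has j = 7.
C(8,7) = 8.
Coefficient = C(8,7) · 4^7 · 4^1 = 8 · 16384 · 4 = 524288.

524288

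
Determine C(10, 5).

252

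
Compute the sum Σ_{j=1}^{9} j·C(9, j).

Since j·C(9,j) = 9·C(8,j−1), the sum is 9·2^8 = 9·256 = 2304.

2304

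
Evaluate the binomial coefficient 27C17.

8436285

C(27,17) = C(27,10) by symmetry.
C(27,10) = (27·26·25·24·23·22·21·20·19·18) / 10! = 30613591008000 / 3628800 = 8436285.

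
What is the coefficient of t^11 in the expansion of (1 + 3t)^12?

The general term is C(12,j)·(1)^j·(3t)^(12-j); the t^11 term has j = 1.
C(12,1) = 12.
Coefficient = C(12,1) · 3^11 = 12 · 177147 = 2125764.

2125764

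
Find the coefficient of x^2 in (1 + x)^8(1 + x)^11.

Coefficient of x^2 = Σ_{j} C(8,j)·C(11,2-j) for j from 0 to 2.
= 55 + 88 + 28 = 171.

171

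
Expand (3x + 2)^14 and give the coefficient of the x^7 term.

960740352

The general term is C(14,j)·(3x)^j·(2)^(14-j); the x^7 term has j = 7.
C(14,7) = 3432.
Coefficient = C(14,7) · 3^7 · 2^7 = 3432 · 2187 · 128 = 960740352.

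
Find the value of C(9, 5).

C(9,5) = C(9,4) by symmetry.
C(9,4) = (9·8·7·6) / 4! = 3024 / 24 = 126.

126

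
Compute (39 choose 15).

25140840660

C(39,15) = (39·38·37·36·35·34·33·32·31·30·29·28·27·26·25) / 15! = 32876032921054202880000 / 1307674368000 = 25140840660.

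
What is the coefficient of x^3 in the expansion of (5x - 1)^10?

The general term is C(10,j)·(5x)^j·(-1)^(10-j); the x^3 term has j = 3.
C(10,3) = 120.
Coefficient = C(10,3) · 5^3 · (-1)^7 = 120 · 125 · (-1) = -15000.

-15000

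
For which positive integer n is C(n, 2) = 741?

39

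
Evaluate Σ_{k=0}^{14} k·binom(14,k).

114688

Differentiating (1+x)^14 and setting x=1: Σ k·C(14,k) = 14·2^13 = 114688.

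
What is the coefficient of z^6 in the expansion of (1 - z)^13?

1716

The general term is C(13,j)·(1)^j·(-z)^(13-j); the z^6 term has j = 7.
C(13,7) = 1716.
Coefficient = C(13,7) = 1716.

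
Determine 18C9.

C(18,9) = (18·17·16·15·14·13·12·11·10) / 9! = 17643225600 / 362880 = 48620.

48620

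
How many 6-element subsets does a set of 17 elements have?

12376

C(17,6) = (17·16·15·14·13·12) / 6! = 8910720 / 720 = 12376.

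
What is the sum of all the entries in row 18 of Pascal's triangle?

262144

The entries of row 18 sum to 2^18 = 262144.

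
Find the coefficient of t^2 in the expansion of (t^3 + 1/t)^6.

General term: C(6,j)·(t^3)^j·(1/t)^(6-j), with t-exponent 3j − 1(6−j) = 4j − 6.
Set 4j − 6 = 2: j = 2.
C(6,2) = 15; 1^2 = 1; 1^4 = 1.
Coefficient = 15 · 1 · 1 = 15.

15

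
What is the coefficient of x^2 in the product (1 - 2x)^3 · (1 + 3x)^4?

Coefficient of x^2 = Σ_{j} C(3,j)·(-2)^j·C(4,2-j)·3^(2-j) for j from 0 to 2.
= 54 + (-72) + 12 = -6.

-6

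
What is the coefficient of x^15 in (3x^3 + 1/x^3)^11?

1082565

General term: C(11,j)·(3x^3)^j·(1/x^3)^(11-j), with x-exponent 3j − 3(11−j) = 6j − 33.
Set 6j − 33 = 15: j = 8.
C(11,8) = 165; 3^8 = 6561; 1^3 = 1.
Coefficient = 165 · 6561 · 1 = 1082565.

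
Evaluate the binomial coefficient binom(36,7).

C(36,7) = (36·35·34·33·32·31·30) / 7! = 42072307200 / 5040 = 8347680.

8347680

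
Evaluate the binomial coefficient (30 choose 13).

119759850

C(30,13) = (30·29·28·27·26·25·24·23·22·21·20·19·18) / 13! = 745747076954880000 / 6227020800 = 119759850.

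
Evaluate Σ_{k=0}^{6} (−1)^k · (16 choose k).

5005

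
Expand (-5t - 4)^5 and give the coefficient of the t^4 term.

-12500

The general term is C(5,j)·(-5t)^j·(-4)^(5-j); the t^4 term has j = 4.
C(5,4) = 5.
Coefficient = C(5,4) · (-5)^4 · (-4)^1 = 5 · 625 · (-4) = -12500.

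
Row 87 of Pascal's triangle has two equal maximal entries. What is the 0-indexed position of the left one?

43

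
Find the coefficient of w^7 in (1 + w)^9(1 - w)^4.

36

Coefficient of w^7 = Σ_{j} C(9,j)·1^j·C(4,7-j)·(-1)^(7-j) for j from 3 to 7.
= 84 + (-504) + 756 + (-336) + 36 = 36.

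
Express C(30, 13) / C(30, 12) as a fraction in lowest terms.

18/13

C(n,k+1)/C(n,k) = (n−k)/(k+1) = (30−12)/(12+1) = 18/13.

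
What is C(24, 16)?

C(24,16) = C(24,8) by symmetry.
C(24,8) = (24·23·22·21·20·19·18·17) / 8! = 29654190720 / 40320 = 735471.

735471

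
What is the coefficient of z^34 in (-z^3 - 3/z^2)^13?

General term: C(13,j)·(-z^3)^j·(-3/z^2)^(13-j), with z-exponent 3j − 2(13−j) = 5j − 26.
Set 5j − 26 = 34: j = 12.
C(13,12) = 13; (-1)^12 = 1; (-3)^1 = -3.
Coefficient = 13 · 1 · (-3) = -39.

-39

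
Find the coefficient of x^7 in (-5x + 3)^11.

The general term is C(11,j)·(-5x)^j·(3)^(11-j); the x^7 term has j = 7.
C(11,7) = 330.
Coefficient = C(11,7) · (-5)^7 · 3^4 = 330 · (-78125) · 81 = -2088281250.

-2088281250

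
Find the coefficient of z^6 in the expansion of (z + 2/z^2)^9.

18

General term: C(9,j)·(z)^j·(2/z^2)^(9-j), with z-exponent 1j − 2(9−j) = 3j − 18.
Set 3j − 18 = 6: j = 8.
C(9,8) = 9; 1^8 = 1; 2^1 = 2.
Coefficient = 9 · 1 · 2 = 18.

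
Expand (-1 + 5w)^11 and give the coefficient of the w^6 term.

-7218750

The general term is C(11,j)·(-1)^j·(5w)^(11-j); the w^6 term has j = 5.
C(11,5) = 462.
Coefficient = C(11,5) · (-1)^5 · 5^6 = 462 · (-1) · 15625 = -7218750.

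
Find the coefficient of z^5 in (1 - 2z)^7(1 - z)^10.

Coefficient of z^5 = Σ_{j} C(7,j)·(-2)^j·C(10,5-j)·(-1)^(5-j) for j from 0 to 5.
= (-252) + (-2940) + (-10080) + (-12600) + (-5600) + (-672) = -32144.

-32144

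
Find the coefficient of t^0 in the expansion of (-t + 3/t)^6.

General term: C(6,j)·(-t)^j·(3/t)^(6-j), with t-exponent 1j − 1(6−j) = 2j − 6.
Set 2j − 6 = 0: j = 3.
C(6,3) = 20; (-1)^3 = -1; 3^3 = 27.
Coefficient = 20 · (-1) · 27 = -540.

-540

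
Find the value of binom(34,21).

927983760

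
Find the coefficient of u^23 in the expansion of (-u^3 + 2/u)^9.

18

General term: C(9,j)·(-u^3)^j·(2/u)^(9-j), with u-exponent 3j − 1(9−j) = 4j − 9.
Set 4j − 9 = 23: j = 8.
C(9,8) = 9; (-1)^8 = 1; 2^1 = 2.
Coefficient = 9 · 1 · 2 = 18.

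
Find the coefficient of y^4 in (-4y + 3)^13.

3602776320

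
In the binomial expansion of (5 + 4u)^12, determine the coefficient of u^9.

The general term is C(12,j)·(5)^j·(4u)^(12-j); the u^9 term has j = 3.
C(12,3) = 220.
Coefficient = C(12,3) · 5^3 · 4^9 = 220 · 125 · 262144 = 7208960000.

7208960000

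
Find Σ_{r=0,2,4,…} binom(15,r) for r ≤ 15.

Half of (1+1)^15 + (1−1)^15 gives the even-index sum: 2^14 = 16384.

16384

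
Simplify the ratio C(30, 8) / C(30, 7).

23/8

C(n,k+1)/C(n,k) = (n−k)/(k+1) = (30−7)/(7+1) = 23/8.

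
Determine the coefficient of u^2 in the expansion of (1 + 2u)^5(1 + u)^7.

Coefficient of u^2 = Σ_{j} C(5,j)·2^j·C(7,2-j)·1^(2-j) for j from 0 to 2.
= 21 + 70 + 40 = 131.

131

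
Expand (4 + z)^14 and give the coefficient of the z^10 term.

256256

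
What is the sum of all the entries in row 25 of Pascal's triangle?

The entries of row 25 sum to 2^25 = 33554432.

33554432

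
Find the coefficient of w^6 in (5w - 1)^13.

-26812500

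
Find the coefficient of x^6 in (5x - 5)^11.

The general term is C(11,j)·(5x)^j·(-5)^(11-j); the x^6 term has j = 6.
C(11,6) = 462.
Coefficient = C(11,6) · 5^6 · (-5)^5 = 462 · 15625 · (-3125) = -22558593750.

-22558593750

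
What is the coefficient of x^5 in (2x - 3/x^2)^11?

General term: C(11,j)·(2x)^j·(-3/x^2)^(11-j), with x-exponent 1j − 2(11−j) = 3j − 22.
Set 3j − 22 = 5: j = 9.
C(11,9) = 55; 2^9 = 512; (-3)^2 = 9.
Coefficient = 55 · 512 · 9 = 253440.

253440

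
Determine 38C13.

5414950296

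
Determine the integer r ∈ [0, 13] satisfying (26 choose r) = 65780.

5

C(26,r) increases on 0 ≤ r ≤ 13. C(26,4) = 14950 and C(26,5) = 65780, so r = 5.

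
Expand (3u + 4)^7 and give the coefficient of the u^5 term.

The general term is C(7,j)·(3u)^j·(4)^(7-j); the u^5 term has j = 5.
C(7,5) = 21.
Coefficient = C(7,5) · 3^5 · 4^2 = 21 · 243 · 16 = 81648.

81648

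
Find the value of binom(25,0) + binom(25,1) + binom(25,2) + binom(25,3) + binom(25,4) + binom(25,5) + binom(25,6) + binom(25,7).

726206

1 + 25 + 300 + 2300 + 12650 + 53130 + 177100 + 480700 = 726206.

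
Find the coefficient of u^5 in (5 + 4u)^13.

514800000000

The general term is C(13,j)·(5)^j·(4u)^(13-j); the u^5 term has j = 8.
C(13,8) = 1287.
Coefficient = C(13,8) · 5^8 · 4^5 = 1287 · 390625 · 1024 = 514800000000.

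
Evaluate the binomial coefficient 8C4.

C(8,4) = (8·7·6·5) / 4! = 1680 / 24 = 70.

70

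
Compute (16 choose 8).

12870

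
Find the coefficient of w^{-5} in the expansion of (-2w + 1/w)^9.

General term: C(9,j)·(-2w)^j·(1/w)^(9-j), with w-exponent 1j − 1(9−j) = 2j − 9.
Set 2j − 9 = -5: j = 2.
C(9,2) = 36; (-2)^2 = 4; 1^7 = 1.
Coefficient = 36 · 4 · 1 = 144.

144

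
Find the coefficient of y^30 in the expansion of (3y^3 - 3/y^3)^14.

General term: C(14,j)·(3y^3)^j·(-3/y^3)^(14-j), with y-exponent 3j − 3(14−j) = 6j − 42.
Set 6j − 42 = 30: j = 12.
C(14,12) = 91; 3^12 = 531441; (-3)^2 = 9.
Coefficient = 91 · 531441 · 9 = 435250179.

435250179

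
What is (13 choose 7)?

1716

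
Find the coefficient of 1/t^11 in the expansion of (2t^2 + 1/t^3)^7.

General term: C(7,j)·(2t^2)^j·(1/t^3)^(7-j), with t-exponent 2j − 3(7−j) = 5j − 21.
Set 5j − 21 = -11: j = 2.
C(7,2) = 21; 2^2 = 4; 1^5 = 1.
Coefficient = 21 · 4 · 1 = 84.

84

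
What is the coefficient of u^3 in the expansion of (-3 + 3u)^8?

-367416

The general term is C(8,j)·(-3)^j·(3u)^(8-j); the u^3 term has j = 5.
C(8,5) = 56.
Coefficient = C(8,5) · (-3)^5 · 3^3 = 56 · (-243) · 27 = -367416.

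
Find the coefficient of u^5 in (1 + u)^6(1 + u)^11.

(1 + u)^6(1 + u)^11 = (1 + u)^17, so the coefficient of u^5 is C(17,5)·1^5 = 6188·1 = 6188.

6188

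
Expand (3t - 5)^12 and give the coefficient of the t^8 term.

2029809375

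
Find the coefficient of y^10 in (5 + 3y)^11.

The general term is C(11,j)·(5)^j·(3y)^(11-j); the y^10 term has j = 1.
C(11,1) = 11.
Coefficient = C(11,1) · 5^1 · 3^10 = 11 · 5 · 59049 = 3247695.

3247695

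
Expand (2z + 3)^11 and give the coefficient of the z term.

The general term is C(11,j)·(2z)^j·(3)^(11-j); the z^1 term has j = 1.
C(11,1) = 11.
Coefficient = C(11,1) · 2^1 · 3^10 = 11 · 2 · 59049 = 1299078.

1299078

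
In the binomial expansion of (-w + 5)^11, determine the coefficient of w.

-107421875

The general term is C(11,j)·(-w)^j·(5)^(11-j); the w^1 term has j = 1.
C(11,1) = 11.
Coefficient = C(11,1) · (-1)^1 · 5^10 = 11 · (-1) · 9765625 = -107421875.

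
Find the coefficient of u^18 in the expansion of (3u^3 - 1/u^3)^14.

59108049

General term: C(14,j)·(3u^3)^j·(-1/u^3)^(14-j), with u-exponent 3j − 3(14−j) = 6j − 42.
Set 6j − 42 = 18: j = 10.
C(14,10) = 1001; 3^10 = 59049; (-1)^4 = 1.
Coefficient = 1001 · 59049 · 1 = 59108049.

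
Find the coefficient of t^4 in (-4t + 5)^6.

96000

The general term is C(6,j)·(-4t)^j·(5)^(6-j); the t^4 term has j = 4.
C(6,4) = 15.
Coefficient = C(6,4) · (-4)^4 · 5^2 = 15 · 256 · 25 = 96000.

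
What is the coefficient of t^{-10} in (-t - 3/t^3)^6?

1215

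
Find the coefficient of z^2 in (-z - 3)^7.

The general term is C(7,j)·(-z)^j·(-3)^(7-j); the z^2 term has j = 2.
C(7,2) = 21.
Coefficient = C(7,2) · (-3)^5 = 21 · (-243) = -5103.

-5103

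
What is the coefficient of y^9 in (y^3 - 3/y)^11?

336798

General term: C(11,j)·(y^3)^j·(-3/y)^(11-j), with y-exponent 3j − 1(11−j) = 4j − 11.
Set 4j − 11 = 9: j = 5.
C(11,5) = 462; 1^5 = 1; (-3)^6 = 729.
Coefficient = 462 · 1 · 729 = 336798.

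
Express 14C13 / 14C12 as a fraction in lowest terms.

2/13

C(n,k+1)/C(n,k) = (n−k)/(k+1) = (14−12)/(12+1) = 2/13.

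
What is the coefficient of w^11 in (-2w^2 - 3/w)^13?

General term: C(13,j)·(-2w^2)^j·(-3/w)^(13-j), with w-exponent 2j − 1(13−j) = 3j − 13.
Set 3j − 13 = 11: j = 8.
C(13,8) = 1287; (-2)^8 = 256; (-3)^5 = -243.
Coefficient = 1287 · 256 · (-243) = -80061696.

-80061696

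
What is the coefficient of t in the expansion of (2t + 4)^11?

23068672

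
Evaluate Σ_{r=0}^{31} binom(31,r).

Setting x = 1 in (1+x)^31 gives Σ C(31,r) = 2^31 = 2147483648.

2147483648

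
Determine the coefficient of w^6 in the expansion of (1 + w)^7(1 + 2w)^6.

Coefficient of w^6 = Σ_{j} C(7,j)·1^j·C(6,6-j)·2^(6-j) for j from 0 to 6.
= 64 + 1344 + 5040 + 5600 + 2100 + 252 + 7 = 14407.

14407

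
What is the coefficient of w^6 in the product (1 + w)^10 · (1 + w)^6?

8008

Coefficient of w^6 = Σ_{j} C(10,j)·C(6,6-j) for j from 0 to 6.
= 1 + 60 + 675 + 2400 + 3150 + 1512 + 210 = 8008.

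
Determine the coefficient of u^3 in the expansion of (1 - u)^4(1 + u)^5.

-4

Coefficient of u^3 = Σ_{j} C(4,j)·(-1)^j·C(5,3-j)·1^(3-j) for j from 0 to 3.
= 10 + (-40) + 30 + (-4) = -4.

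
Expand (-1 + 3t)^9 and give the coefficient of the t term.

The general term is C(9,j)·(-1)^j·(3t)^(9-j); the t^1 term has j = 8.
C(9,8) = 9.
Coefficient = C(9,8) · 3^1 = 9 · 3 = 27.

27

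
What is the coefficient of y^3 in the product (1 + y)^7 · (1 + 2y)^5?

605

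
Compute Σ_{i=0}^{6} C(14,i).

6476

1 + 14 + 91 + 364 + 1001 + 2002 + 3003 = 6476.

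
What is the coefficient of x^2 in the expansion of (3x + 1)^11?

495

The general term is C(11,j)·(3x)^j·(1)^(11-j); the x^2 term has j = 2.
C(11,2) = 55.
Coefficient = C(11,2) · 3^2 = 55 · 9 = 495.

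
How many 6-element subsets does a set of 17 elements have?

C(17,6) = (17·16·15·14·13·12) / 6! = 8910720 / 720 = 12376.

12376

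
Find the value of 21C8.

C(21,8) = (21·20·19·18·17·16·15·14) / 8! = 8204716800 / 40320 = 203490.

203490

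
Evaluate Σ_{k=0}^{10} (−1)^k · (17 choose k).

8008

The partial alternating sum Σ_{k=0}^{10} (−1)^k C(17,k) = (−1)^10 C(16,10) = 8008.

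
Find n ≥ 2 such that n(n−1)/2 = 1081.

47

n(n−1)/2 = 1081 ⇒ n(n−1) = 2162. Since 47·46 = 2162, n = 47.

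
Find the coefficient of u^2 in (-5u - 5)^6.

234375

The general term is C(6,j)·(-5u)^j·(-5)^(6-j); the u^2 term has j = 2.
C(6,2) = 15.
Coefficient = C(6,2) · (-5)^2 · (-5)^4 = 15 · 25 · 625 = 234375.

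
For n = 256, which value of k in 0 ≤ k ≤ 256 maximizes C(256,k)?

C(256,k) is maximized at k = 256/2 = 128.

128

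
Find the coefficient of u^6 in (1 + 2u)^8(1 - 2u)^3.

896

Coefficient of u^6 = Σ_{j} C(8,j)·2^j·C(3,6-j)·(-2)^(6-j) for j from 3 to 6.
= (-3584) + 13440 + (-10752) + 1792 = 896.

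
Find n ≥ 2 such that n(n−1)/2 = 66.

n(n−1)/2 = 66 ⇒ n(n−1) = 132. Since 12·11 = 132, n = 12.

12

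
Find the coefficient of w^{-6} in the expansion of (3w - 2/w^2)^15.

-5404164480

General term: C(15,j)·(3w)^j·(-2/w^2)^(15-j), with w-exponent 1j − 2(15−j) = 3j − 30.
Set 3j − 30 = -6: j = 8.
C(15,8) = 6435; 3^8 = 6561; (-2)^7 = -128.
Coefficient = 6435 · 6561 · (-128) = -5404164480.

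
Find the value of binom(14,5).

C(14,5) = (14·13·12·11·10) / 5! = 240240 / 120 = 2002.

2002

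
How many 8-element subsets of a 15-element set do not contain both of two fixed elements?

All 8-subsets: C(15,8) = 6435. Those containing both fixed elements: C(13,6) = 1716.
6435 − 1716 = 4719.

4719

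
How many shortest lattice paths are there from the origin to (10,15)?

Each path is a sequence of 25 steps with 10 rights: C(25,10) = 3268760.

3268760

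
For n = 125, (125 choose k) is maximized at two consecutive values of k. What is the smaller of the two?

For odd n = 125, C(125,k) peaks at k = (n−1)/2 and (n+1)/2; the smaller is 62.

62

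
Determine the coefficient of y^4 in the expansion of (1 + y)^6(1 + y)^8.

Coefficient of y^4 = Σ_{j} C(6,j)·C(8,4-j) for j from 0 to 4.
= 70 + 336 + 420 + 160 + 15 = 1001.

1001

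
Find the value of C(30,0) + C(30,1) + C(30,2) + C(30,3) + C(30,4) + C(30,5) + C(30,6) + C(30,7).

1 + 30 + 435 + 4060 + 27405 + 142506 + 593775 + 2035800 = 2804012.

2804012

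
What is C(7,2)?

C(7,2) = (7·6) / 2! = 42 / 2 = 21.

21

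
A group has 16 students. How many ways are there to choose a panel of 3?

This is C(16,3) = 560.

560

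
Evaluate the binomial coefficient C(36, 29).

8347680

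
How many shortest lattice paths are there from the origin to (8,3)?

Each path is a sequence of 11 steps with 8 rights: C(11,8) = 165.

165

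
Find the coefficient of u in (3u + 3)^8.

52488

The general term is C(8,j)·(3u)^j·(3)^(8-j); the u^1 term has j = 1.
C(8,1) = 8.
Coefficient = C(8,1) · 3^1 · 3^7 = 8 · 3 · 2187 = 52488.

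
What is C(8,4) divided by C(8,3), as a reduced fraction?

C(n,k+1)/C(n,k) = (n−k)/(k+1) = (8−3)/(3+1) = 5/4.

5/4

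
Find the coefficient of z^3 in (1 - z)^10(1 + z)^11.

Coefficient of z^3 = Σ_{j} C(10,j)·(-1)^j·C(11,3-j)·1^(3-j) for j from 0 to 3.
= 165 + (-550) + 495 + (-120) = -10.

-10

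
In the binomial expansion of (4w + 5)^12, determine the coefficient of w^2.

10312500000

The general term is C(12,j)·(4w)^j·(5)^(12-j); the w^2 term has j = 2.
C(12,2) = 66.
Coefficient = C(12,2) · 4^2 · 5^10 = 66 · 16 · 9765625 = 10312500000.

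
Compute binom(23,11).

1352078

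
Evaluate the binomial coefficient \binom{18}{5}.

C(18,5) = (18·17·16·15·14) / 5! = 1028160 / 120 = 8568.

8568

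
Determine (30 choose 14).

C(30,14) = (30·29·28·27·26·25·24·23·22·21·20·19·18·17) / 14! = 12677700308232960000 / 87178291200 = 145422675.

145422675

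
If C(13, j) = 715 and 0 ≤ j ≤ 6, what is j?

C(13,j) increases on 0 ≤ j ≤ 6. C(13,3) = 286 and C(13,4) = 715, so j = 4.

4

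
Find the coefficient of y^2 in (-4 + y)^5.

-640

The general term is C(5,j)·(-4)^j·(y)^(5-j); the y^2 term has j = 3.
C(5,3) = 10.
Coefficient = C(5,3) · (-4)^3 = 10 · (-64) = -640.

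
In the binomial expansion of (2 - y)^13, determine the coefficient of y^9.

The general term is C(13,j)·(2)^j·(-y)^(13-j); the y^9 term has j = 4.
C(13,4) = 715.
Coefficient = C(13,4) · 2^4 · (-1)^9 = 715 · 16 · (-1) = -11440.

-11440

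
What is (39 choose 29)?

635745396

C(39,29) = C(39,10) by symmetry.
C(39,10) = (39·38·37·36·35·34·33·32·31·30) / 10! = 2306992893004800 / 3628800 = 635745396.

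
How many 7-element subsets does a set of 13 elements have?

1716

C(13,7) = C(13,6) by symmetry.
C(13,6) = (13·12·11·10·9·8) / 6! = 1235520 / 720 = 1716.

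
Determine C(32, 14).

C(32,14) = (32·31·30·29·28·27·26·25·24·23·22·21·20·19) / 14! = 41098950018846720000 / 87178291200 = 471435600.

471435600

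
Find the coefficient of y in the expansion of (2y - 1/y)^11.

-29568

General term: C(11,j)·(2y)^j·(-1/y)^(11-j), with y-exponent 1j − 1(11−j) = 2j − 11.
Set 2j − 11 = 1: j = 6.
C(11,6) = 462; 2^6 = 64; (-1)^5 = -1.
Coefficient = 462 · 64 · (-1) = -29568.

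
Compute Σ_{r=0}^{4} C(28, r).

24158

1 + 28 + 378 + 3276 + 20475 = 24158.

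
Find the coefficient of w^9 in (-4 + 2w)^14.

-1049624576

The general term is C(14,j)·(-4)^j·(2w)^(14-j); the w^9 term has j = 5.
C(14,5) = 2002.
Coefficient = C(14,5) · (-4)^5 · 2^9 = 2002 · (-1024) · 512 = -1049624576.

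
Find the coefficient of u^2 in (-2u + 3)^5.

1080

The general term is C(5,j)·(-2u)^j·(3)^(5-j); the u^2 term has j = 2.
C(5,2) = 10.
Coefficient = C(5,2) · (-2)^2 · 3^3 = 10 · 4 · 27 = 1080.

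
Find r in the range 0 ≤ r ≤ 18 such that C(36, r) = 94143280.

9

C(36,r) increases on 0 ≤ r ≤ 18. C(36,8) = 30260340 and C(36,9) = 94143280, so r = 9.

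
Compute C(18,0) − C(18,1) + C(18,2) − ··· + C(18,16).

The partial alternating sum Σ_{k=0}^{16} (−1)^k C(18,k) = (−1)^16 C(17,16) = 17.

17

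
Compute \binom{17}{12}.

C(17,12) = C(17,5) by symmetry.
C(17,5) = (17·16·15·14·13) / 5! = 742560 / 120 = 6188.

6188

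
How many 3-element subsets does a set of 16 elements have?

560

C(16,3) = (16·15·14) / 3! = 3360 / 6 = 560.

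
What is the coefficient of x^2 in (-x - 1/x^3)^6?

6

General term: C(6,j)·(-x)^j·(-1/x^3)^(6-j), with x-exponent 1j − 3(6−j) = 4j − 18.
Set 4j − 18 = 2: j = 5.
C(6,5) = 6; (-1)^5 = -1; (-1)^1 = -1.
Coefficient = 6 · (-1) · (-1) = 6.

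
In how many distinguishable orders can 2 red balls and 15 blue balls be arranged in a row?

136

Choose positions for the red balls: C(17,2) = 136.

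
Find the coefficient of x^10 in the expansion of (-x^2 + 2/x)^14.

192192

General term: C(14,j)·(-x^2)^j·(2/x)^(14-j), with x-exponent 2j − 1(14−j) = 3j − 14.
Set 3j − 14 = 10: j = 8.
C(14,8) = 3003; (-1)^8 = 1; 2^6 = 64.
Coefficient = 3003 · 1 · 64 = 192192.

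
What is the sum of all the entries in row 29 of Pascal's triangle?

536870912

Setting x = 1 in (1+x)^29 gives Σ C(29,i) = 2^29 = 536870912.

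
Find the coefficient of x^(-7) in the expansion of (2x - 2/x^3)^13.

General term: C(13,j)·(2x)^j·(-2/x^3)^(13-j), with x-exponent 1j − 3(13−j) = 4j − 39.
Set 4j − 39 = -7: j = 8.
C(13,8) = 1287; 2^8 = 256; (-2)^5 = -32.
Coefficient = 1287 · 256 · (-32) = -10543104.

-10543104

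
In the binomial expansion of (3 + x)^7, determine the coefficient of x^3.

The general term is C(7,j)·(3)^j·(x)^(7-j); the x^3 term has j = 4.
C(7,4) = 35.
Coefficient = C(7,4) · 3^4 = 35 · 81 = 2835.

2835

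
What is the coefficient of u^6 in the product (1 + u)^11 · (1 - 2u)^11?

Coefficient of u^6 = Σ_{j} C(11,j)·1^j·C(11,6-j)·(-2)^(6-j) for j from 0 to 6.
= 29568 + (-162624) + 290400 + (-217800) + 72600 + (-10164) + 462 = 2442.

2442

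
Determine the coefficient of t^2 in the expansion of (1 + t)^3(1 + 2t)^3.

33

Coefficient of t^2 = Σ_{j} C(3,j)·1^j·C(3,2-j)·2^(2-j) for j from 0 to 2.
= 12 + 18 + 3 = 33.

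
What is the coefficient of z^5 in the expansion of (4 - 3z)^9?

-7838208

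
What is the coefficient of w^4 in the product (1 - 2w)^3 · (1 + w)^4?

17

Coefficient of w^4 = Σ_{j} C(3,j)·(-2)^j·C(4,4-j)·1^(4-j) for j from 0 to 3.
= 1 + (-24) + 72 + (-32) = 17.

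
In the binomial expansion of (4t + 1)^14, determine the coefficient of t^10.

The general term is C(14,j)·(4t)^j·(1)^(14-j); the t^10 term has j = 10.
C(14,10) = 1001.
Coefficient = C(14,10) · 4^10 = 1001 · 1048576 = 1049624576.

1049624576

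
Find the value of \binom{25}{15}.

3268760

C(25,15) = C(25,10) by symmetry.
C(25,10) = (25·24·23·22·21·20·19·18·17·16) / 10! = 11861676288000 / 3628800 = 3268760.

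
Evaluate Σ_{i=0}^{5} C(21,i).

1 + 21 + 210 + 1330 + 5985 + 20349 = 27896.

27896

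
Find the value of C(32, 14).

C(32,14) = (32·31·30·29·28·27·26·25·24·23·22·21·20·19) / 14! = 41098950018846720000 / 87178291200 = 471435600.

471435600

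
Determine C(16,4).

1820

C(16,4) = (16·15·14·13) / 4! = 43680 / 24 = 1820.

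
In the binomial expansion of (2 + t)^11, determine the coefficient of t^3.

42240

The general term is C(11,j)·(2)^j·(t)^(11-j); the t^3 term has j = 8.
C(11,8) = 165.
Coefficient = C(11,8) · 2^8 = 165 · 256 = 42240.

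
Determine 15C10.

3003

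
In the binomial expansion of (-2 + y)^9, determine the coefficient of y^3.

5376

The general term is C(9,j)·(-2)^j·(y)^(9-j); the y^3 term has j = 6.
C(9,6) = 84.
Coefficient = C(9,6) · (-2)^6 = 84 · 64 = 5376.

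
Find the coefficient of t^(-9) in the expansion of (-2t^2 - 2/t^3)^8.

General term: C(8,j)·(-2t^2)^j·(-2/t^3)^(8-j), with t-exponent 2j − 3(8−j) = 5j − 24.
Set 5j − 24 = -9: j = 3.
C(8,3) = 56; (-2)^3 = -8; (-2)^5 = -32.
Coefficient = 56 · (-8) · (-32) = 14336.

14336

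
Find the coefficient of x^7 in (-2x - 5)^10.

1920000

The general term is C(10,j)·(-2x)^j·(-5)^(10-j); the x^7 term has j = 7.
C(10,7) = 120.
Coefficient = C(10,7) · (-2)^7 · (-5)^3 = 120 · (-128) · (-125) = 1920000.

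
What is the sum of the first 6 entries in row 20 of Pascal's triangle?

21700

1 + 20 + 190 + 1140 + 4845 + 15504 = 21700.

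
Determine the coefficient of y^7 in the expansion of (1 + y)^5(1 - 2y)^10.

Coefficient of y^7 = Σ_{j} C(5,j)·1^j·C(10,7-j)·(-2)^(7-j) for j from 0 to 5.
= (-15360) + 67200 + (-80640) + 33600 + (-4800) + 180 = 180.

180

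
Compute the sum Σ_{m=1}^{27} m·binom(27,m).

1811939328

Differentiating (1+x)^27 and setting x=1: Σ m·C(27,m) = 27·2^26 = 1811939328.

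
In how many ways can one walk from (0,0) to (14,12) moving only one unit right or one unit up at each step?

9657700

Each path is a sequence of 26 steps with 14 rights: C(26,14) = 9657700.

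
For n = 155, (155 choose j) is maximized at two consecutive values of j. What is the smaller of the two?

77

For odd n = 155, C(155,j) peaks at j = (n−1)/2 and (n+1)/2; the smaller is 77.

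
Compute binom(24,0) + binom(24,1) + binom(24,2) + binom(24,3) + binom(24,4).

12951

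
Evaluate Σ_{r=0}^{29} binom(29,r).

536870912

The entries of row 29 sum to 2^29 = 536870912.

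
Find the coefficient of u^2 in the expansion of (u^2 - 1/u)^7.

35

General term: C(7,j)·(u^2)^j·(-1/u)^(7-j), with u-exponent 2j − 1(7−j) = 3j − 7.
Set 3j − 7 = 2: j = 3.
C(7,3) = 35; 1^3 = 1; (-1)^4 = 1.
Coefficient = 35 · 1 · 1 = 35.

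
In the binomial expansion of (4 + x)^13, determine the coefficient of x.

218103808

The general term is C(13,j)·(4)^j·(x)^(13-j); the x^1 term has j = 12.
C(13,12) = 13.
Coefficient = C(13,12) · 4^12 = 13 · 16777216 = 218103808.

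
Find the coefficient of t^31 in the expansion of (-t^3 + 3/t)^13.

General term: C(13,j)·(-t^3)^j·(3/t)^(13-j), with t-exponent 3j − 1(13−j) = 4j − 13.
Set 4j − 13 = 31: j = 11.
C(13,11) = 78; (-1)^11 = -1; 3^2 = 9.
Coefficient = 78 · (-1) · 9 = -702.

-702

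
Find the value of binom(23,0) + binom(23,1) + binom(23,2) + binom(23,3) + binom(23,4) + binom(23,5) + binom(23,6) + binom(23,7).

390656

1 + 23 + 253 + 1771 + 8855 + 33649 + 100947 + 245157 = 390656.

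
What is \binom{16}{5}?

4368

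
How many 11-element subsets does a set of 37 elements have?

C(37,11) = (37·36·35·34·33·32·31·30·29·28·27) / 11! = 34128550732953600 / 39916800 = 854992152.

854992152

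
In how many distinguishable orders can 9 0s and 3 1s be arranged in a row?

220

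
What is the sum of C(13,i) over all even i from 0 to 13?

4096

Half of (1+1)^13 + (1−1)^13 gives the even-index sum: 2^12 = 4096.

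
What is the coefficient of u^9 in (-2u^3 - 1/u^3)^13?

-329472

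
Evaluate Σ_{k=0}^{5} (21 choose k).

1 + 21 + 210 + 1330 + 5985 + 20349 = 27896.

27896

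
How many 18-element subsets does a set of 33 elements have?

C(33,18) = C(33,15) by symmetry.
C(33,15) = (33·32·31·30·29·28·27·26·25·24·23·22·21·20·19) / 15! = 1356265350621941760000 / 1307674368000 = 1037158320.

1037158320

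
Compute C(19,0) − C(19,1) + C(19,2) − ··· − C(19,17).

-18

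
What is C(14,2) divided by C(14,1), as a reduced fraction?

13/2

C(n,k+1)/C(n,k) = (n−k)/(k+1) = (14−1)/(1+1) = 13/2.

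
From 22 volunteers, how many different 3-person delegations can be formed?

This is C(22,3) = 1540.

1540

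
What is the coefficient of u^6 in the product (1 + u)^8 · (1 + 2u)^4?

Coefficient of u^6 = Σ_{j} C(8,j)·1^j·C(4,6-j)·2^(6-j) for j from 2 to 6.
= 448 + 1792 + 1680 + 448 + 28 = 4396.

4396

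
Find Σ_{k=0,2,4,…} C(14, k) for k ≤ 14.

8192

Even-k terms of row 14 sum to 2^13 = 8192.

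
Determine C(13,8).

C(13,8) = C(13,5) by symmetry.
C(13,5) = (13·12·11·10·9) / 5! = 154440 / 120 = 1287.

1287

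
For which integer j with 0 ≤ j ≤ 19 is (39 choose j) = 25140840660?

15

C(39,j) increases on 0 ≤ j ≤ 19. C(39,14) = 15084504396 and C(39,15) = 25140840660, so j = 15.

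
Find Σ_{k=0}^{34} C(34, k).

17179869184

The entries of row 34 sum to 2^34 = 17179869184.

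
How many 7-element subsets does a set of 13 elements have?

C(13,7) = C(13,6) by symmetry.
C(13,6) = (13·12·11·10·9·8) / 6! = 1235520 / 720 = 1716.

1716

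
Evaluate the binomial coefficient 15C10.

C(15,10) = C(15,5) by symmetry.
C(15,5) = (15·14·13·12·11) / 5! = 360360 / 120 = 3003.

3003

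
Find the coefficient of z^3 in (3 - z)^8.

The general term is C(8,j)·(3)^j·(-z)^(8-j); the z^3 term has j = 5.
C(8,5) = 56.
Coefficient = C(8,5) · 3^5 · (-1)^3 = 56 · 243 · (-1) = -13608.

-13608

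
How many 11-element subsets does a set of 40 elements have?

C(40,11) = (40·39·38·37·36·35·34·33·32·31·30) / 11! = 92279715720192000 / 39916800 = 2311801440.

2311801440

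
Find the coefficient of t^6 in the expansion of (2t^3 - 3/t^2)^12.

43110144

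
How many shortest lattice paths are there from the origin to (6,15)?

Each path is a sequence of 21 steps with 6 rights: C(21,6) = 54264.

54264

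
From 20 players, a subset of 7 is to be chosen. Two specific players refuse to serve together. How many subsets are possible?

All 7-subsets: C(20,7) = 77520. Those containing both fixed elements: C(18,5) = 8568.
77520 − 8568 = 68952.

68952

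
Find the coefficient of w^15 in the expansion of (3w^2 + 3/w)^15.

43089767721

General term: C(15,j)·(3w^2)^j·(3/w)^(15-j), with w-exponent 2j − 1(15−j) = 3j − 15.
Set 3j − 15 = 15: j = 10.
C(15,10) = 3003; 3^10 = 59049; 3^5 = 243.
Coefficient = 3003 · 59049 · 243 = 43089767721.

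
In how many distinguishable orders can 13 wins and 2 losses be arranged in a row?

Choose positions for the wins: C(15,13) = 105.

105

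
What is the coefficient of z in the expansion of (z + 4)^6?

6144

The general term is C(6,j)·(z)^j·(4)^(6-j); the z^1 term has j = 1.
C(6,1) = 6.
Coefficient = C(6,1) · 4^5 = 6 · 1024 = 6144.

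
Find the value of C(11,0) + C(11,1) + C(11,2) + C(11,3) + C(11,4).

1 + 11 + 55 + 165 + 330 = 562.

562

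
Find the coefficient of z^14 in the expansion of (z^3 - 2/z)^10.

3360

General term: C(10,j)·(z^3)^j·(-2/z)^(10-j), with z-exponent 3j − 1(10−j) = 4j − 10.
Set 4j − 10 = 14: j = 6.
C(10,6) = 210; 1^6 = 1; (-2)^4 = 16.
Coefficient = 210 · 1 · 16 = 3360.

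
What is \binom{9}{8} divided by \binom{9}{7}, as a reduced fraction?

C(n,k+1)/C(n,k) = (n−k)/(k+1) = (9−7)/(7+1) = 2/8 = 1/4.

1/4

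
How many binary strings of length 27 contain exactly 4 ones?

Choose the 4 positions: C(27,4) = 17550.

17550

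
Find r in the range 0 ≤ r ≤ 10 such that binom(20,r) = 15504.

C(20,r) increases on 0 ≤ r ≤ 10. C(20,4) = 4845 and C(20,5) = 15504, so r = 5.

5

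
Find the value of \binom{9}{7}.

36

C(9,7) = C(9,2) by symmetry.
C(9,2) = (9·8) / 2! = 72 / 2 = 36.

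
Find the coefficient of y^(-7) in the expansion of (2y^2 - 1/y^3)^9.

-2016

General term: C(9,j)·(2y^2)^j·(-1/y^3)^(9-j), with y-exponent 2j − 3(9−j) = 5j − 27.
Set 5j − 27 = -7: j = 4.
C(9,4) = 126; 2^4 = 16; (-1)^5 = -1.
Coefficient = 126 · 16 · (-1) = -2016.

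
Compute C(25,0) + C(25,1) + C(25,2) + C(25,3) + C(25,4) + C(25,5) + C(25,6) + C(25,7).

726206

1 + 25 + 300 + 2300 + 12650 + 53130 + 177100 + 480700 = 726206.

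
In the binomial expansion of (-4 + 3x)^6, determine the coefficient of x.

-18432

The general term is C(6,j)·(-4)^j·(3x)^(6-j); the x^1 term has j = 5.
C(6,5) = 6.
Coefficient = C(6,5) · (-4)^5 · 3^1 = 6 · (-1024) · 3 = -18432.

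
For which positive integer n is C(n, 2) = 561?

n(n−1)/2 = 561 ⇒ n(n−1) = 1122. Since 34·33 = 1122, n = 34.

34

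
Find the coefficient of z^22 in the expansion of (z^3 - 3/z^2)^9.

General term: C(9,j)·(z^3)^j·(-3/z^2)^(9-j), with z-exponent 3j − 2(9−j) = 5j − 18.
Set 5j − 18 = 22: j = 8.
C(9,8) = 9; 1^8 = 1; (-3)^1 = -3.
Coefficient = 9 · 1 · (-3) = -27.

-27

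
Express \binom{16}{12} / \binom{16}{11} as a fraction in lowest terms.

5/12

C(n,k+1)/C(n,k) = (n−k)/(k+1) = (16−11)/(11+1) = 5/12.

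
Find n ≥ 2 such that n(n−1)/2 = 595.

n(n−1)/2 = 595 ⇒ n(n−1) = 1190. Since 35·34 = 1190, n = 35.

35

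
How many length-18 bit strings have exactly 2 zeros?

153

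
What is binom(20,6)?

38760

C(20,6) = (20·19·18·17·16·15) / 6! = 27907200 / 720 = 38760.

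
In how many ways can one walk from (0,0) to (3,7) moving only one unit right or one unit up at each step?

120

Each path is a sequence of 10 steps with 3 rights: C(10,3) = 120.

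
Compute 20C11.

C(20,11) = C(20,9) by symmetry.
C(20,9) = (20·19·18·17·16·15·14·13·12) / 9! = 60949324800 / 362880 = 167960.

167960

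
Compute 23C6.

100947

C(23,6) = (23·22·21·20·19·18) / 6! = 72681840 / 720 = 100947.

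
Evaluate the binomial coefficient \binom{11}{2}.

55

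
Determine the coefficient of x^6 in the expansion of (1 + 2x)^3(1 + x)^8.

1652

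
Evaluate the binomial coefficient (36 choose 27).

C(36,27) = C(36,9) by symmetry.
C(36,9) = (36·35·34·33·32·31·30·29·28) / 9! = 34162713446400 / 362880 = 94143280.

94143280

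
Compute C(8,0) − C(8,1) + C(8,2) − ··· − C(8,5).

The partial alternating sum Σ_{k=0}^{5} (−1)^k C(8,k) = (−1)^5 C(7,5) = -21.

-21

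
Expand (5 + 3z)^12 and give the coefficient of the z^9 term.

The general term is C(12,j)·(5)^j·(3z)^(12-j); the z^9 term has j = 3.
C(12,3) = 220.
Coefficient = C(12,3) · 5^3 · 3^9 = 220 · 125 · 19683 = 541282500.

541282500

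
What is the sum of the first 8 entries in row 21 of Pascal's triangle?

1 + 21 + 210 + 1330 + 5985 + 20349 + 54264 + 116280 = 198440.

198440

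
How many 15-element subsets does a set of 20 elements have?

15504

C(20,15) = C(20,5) by symmetry.
C(20,5) = (20·19·18·17·16) / 5! = 1860480 / 120 = 15504.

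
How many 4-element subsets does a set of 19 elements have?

3876

C(19,4) = (19·18·17·16) / 4! = 93024 / 24 = 3876.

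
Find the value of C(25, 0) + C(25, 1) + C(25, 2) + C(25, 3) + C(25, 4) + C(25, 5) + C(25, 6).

245506

1 + 25 + 300 + 2300 + 12650 + 53130 + 177100 = 245506.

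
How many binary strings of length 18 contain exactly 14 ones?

Choose the 14 positions: C(18,14) = 3060.

3060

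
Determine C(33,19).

818809200

C(33,19) = C(33,14) by symmetry.
C(33,14) = (33·32·31·30·29·28·27·26·25·24·23·22·21·20) / 14! = 71382386874839040000 / 87178291200 = 818809200.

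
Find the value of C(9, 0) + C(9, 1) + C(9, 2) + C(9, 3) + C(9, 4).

1 + 9 + 36 + 84 + 126 = 256.

256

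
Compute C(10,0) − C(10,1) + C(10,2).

36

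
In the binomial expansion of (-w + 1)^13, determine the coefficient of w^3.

-286

The general term is C(13,j)·(-w)^j·(1)^(13-j); the w^3 term has j = 3.
C(13,3) = 286.
Coefficient = C(13,3) · (-1)^3 = 286 · (-1) = -286.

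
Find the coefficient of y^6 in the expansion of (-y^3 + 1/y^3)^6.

15

General term: C(6,j)·(-y^3)^j·(1/y^3)^(6-j), with y-exponent 3j − 3(6−j) = 6j − 18.
Set 6j − 18 = 6: j = 4.
C(6,4) = 15; (-1)^4 = 1; 1^2 = 1.
Coefficient = 15 · 1 · 1 = 15.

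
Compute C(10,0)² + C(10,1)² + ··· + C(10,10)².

By Vandermonde's identity, Σ C(10,r)² = C(20,10) = 184756.

184756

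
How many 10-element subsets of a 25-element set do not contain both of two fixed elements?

2778446

All 10-subsets: C(25,10) = 3268760. Those containing both fixed elements: C(23,8) = 490314.
3268760 − 490314 = 2778446.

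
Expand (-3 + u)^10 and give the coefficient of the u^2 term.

The general term is C(10,j)·(-3)^j·(u)^(10-j); the u^2 term has j = 8.
C(10,8) = 45.
Coefficient = C(10,8) · (-3)^8 = 45 · 6561 = 295245.

295245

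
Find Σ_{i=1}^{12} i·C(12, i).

Since i·C(12,i) = 12·C(11,i−1), the sum is 12·2^11 = 12·2048 = 24576.

24576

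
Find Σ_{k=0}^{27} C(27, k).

134217728

Setting x = 1 in (1+x)^27 gives Σ C(27,k) = 2^27 = 134217728.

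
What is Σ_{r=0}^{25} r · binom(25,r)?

Differentiating (1+x)^25 and setting x=1: Σ r·C(25,r) = 25·2^24 = 419430400.

419430400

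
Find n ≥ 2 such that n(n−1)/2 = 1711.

n(n−1)/2 = 1711 ⇒ n(n−1) = 3422. Since 59·58 = 3422, n = 59.

59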